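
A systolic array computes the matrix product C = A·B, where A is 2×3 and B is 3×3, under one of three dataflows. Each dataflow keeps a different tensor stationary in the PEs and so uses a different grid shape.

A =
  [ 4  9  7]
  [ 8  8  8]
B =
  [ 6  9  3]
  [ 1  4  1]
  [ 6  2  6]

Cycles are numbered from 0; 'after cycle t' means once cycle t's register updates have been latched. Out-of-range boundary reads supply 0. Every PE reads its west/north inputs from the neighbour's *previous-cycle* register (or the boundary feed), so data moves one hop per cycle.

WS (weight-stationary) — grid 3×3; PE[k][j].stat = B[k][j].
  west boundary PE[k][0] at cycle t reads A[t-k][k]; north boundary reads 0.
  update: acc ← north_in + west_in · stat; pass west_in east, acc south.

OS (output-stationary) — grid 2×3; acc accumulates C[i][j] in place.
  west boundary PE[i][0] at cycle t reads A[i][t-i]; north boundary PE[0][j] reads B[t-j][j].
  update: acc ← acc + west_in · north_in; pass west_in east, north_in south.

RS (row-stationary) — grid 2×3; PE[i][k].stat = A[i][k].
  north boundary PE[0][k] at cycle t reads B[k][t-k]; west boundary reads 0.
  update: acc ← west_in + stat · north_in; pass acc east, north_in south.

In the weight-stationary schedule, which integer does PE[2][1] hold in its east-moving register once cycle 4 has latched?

register = 8

WS (3×3). Following PE[2][1] plus its west/north inputs:
  t=0 PE[1][1]: acc=0 h=0 v=0
  t=0 PE[2][0]: acc=0 h=0 v=0
  t=0 PE[2][1]: acc=0 h=0 v=0
  t=1 PE[1][1]: acc=0 h=0 v=0
  t=1 PE[2][0]: acc=0 h=0 v=0
  t=1 PE[2][1]: acc=0 h=0 v=0
  t=2 PE[1][1]: acc=72 h=9 v=72
  t=2 PE[2][0]: acc=75 h=7 v=75
  t=2 PE[2][1]: acc=0 h=0 v=0
  t=3 PE[1][1]: acc=104 h=8 v=104
  t=3 PE[2][0]: acc=104 h=8 v=104
  t=3 PE[2][1]: acc=86 h=7 v=86
  t=4 PE[1][1]: acc=0 h=0 v=0
  t=4 PE[2][0]: acc=0 h=0 v=0
  t=4 PE[2][1]: acc=120 h=8 v=120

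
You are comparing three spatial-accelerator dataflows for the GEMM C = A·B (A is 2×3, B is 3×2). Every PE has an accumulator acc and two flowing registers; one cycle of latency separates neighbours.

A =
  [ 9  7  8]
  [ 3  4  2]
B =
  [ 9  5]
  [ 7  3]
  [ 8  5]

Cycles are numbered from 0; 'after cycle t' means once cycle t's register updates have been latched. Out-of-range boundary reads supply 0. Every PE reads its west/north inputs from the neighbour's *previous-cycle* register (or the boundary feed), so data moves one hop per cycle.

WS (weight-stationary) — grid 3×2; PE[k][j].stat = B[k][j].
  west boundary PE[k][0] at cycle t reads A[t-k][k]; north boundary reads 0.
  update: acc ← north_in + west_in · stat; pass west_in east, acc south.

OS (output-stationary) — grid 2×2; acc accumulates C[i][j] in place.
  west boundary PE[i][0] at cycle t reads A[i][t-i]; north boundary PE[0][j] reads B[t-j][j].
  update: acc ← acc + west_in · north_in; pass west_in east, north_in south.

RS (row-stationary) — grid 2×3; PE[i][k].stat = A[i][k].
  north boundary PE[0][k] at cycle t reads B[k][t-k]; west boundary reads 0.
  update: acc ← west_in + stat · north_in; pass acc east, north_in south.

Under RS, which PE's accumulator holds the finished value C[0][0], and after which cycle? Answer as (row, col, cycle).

RS — PE[0][2] is where C[0][0] collects:
  after 0 — PE[0][2] acc=0, pass-E 0, pass-S 0
  after 1 — PE[0][2] acc=0, pass-E 0, pass-S 0
  after 2 — PE[0][2] acc=194, pass-E 194, pass-S 8

(row, col, cycle) = (0, 2, 2)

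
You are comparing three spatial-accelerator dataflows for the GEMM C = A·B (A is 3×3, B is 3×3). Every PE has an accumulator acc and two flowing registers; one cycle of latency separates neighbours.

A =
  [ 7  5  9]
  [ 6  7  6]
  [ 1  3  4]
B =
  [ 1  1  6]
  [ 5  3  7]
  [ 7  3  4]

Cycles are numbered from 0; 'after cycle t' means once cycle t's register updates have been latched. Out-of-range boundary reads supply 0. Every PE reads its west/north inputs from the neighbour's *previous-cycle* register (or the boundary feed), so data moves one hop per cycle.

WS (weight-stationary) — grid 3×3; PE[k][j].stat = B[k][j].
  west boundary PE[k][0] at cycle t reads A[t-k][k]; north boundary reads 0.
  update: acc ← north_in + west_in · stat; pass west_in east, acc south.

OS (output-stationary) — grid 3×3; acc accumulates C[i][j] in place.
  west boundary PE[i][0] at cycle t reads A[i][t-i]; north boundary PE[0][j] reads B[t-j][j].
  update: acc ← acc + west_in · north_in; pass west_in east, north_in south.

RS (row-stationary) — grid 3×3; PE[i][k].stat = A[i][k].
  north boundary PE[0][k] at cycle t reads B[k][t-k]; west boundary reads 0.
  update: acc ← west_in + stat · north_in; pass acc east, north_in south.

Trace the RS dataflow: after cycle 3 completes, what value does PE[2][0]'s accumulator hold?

PE[2][0].acc = 1

RS (3×3). Following PE[2][0] plus its west/north inputs:
  cycle 0: PE[1][0] → acc 0, east 0, south 0
  cycle 0: PE[2][0] → acc 0, east 0, south 0
  cycle 1: PE[1][0] → acc 6, east 6, south 1
  cycle 1: PE[2][0] → acc 0, east 0, south 0
  cycle 2: PE[1][0] → acc 6, east 6, south 1
  cycle 2: PE[2][0] → acc 1, east 1, south 1
  cycle 3: PE[1][0] → acc 36, east 36, south 6
  cycle 3: PE[2][0] → acc 1, east 1, south 1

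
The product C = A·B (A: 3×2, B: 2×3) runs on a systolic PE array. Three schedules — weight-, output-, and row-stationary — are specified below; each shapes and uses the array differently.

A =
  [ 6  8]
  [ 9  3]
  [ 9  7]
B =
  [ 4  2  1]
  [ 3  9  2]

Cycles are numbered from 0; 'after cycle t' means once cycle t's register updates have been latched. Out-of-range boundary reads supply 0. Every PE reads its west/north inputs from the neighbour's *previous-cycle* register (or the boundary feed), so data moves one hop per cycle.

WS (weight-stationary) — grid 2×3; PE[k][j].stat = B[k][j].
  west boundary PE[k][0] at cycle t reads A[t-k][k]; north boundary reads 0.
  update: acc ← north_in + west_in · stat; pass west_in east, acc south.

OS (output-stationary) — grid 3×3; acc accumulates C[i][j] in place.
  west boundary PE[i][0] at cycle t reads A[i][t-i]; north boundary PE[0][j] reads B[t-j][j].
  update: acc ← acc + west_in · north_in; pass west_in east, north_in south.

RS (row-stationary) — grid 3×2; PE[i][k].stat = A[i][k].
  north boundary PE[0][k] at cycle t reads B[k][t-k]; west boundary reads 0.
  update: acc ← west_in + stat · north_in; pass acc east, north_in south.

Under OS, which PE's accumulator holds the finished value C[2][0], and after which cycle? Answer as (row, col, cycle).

(row, col, cycle) = (2, 0, 3)

Under OS, C[2][0] lands at PE[2][0]:
  cycle 0: PE[2][0] → acc 0, east 0, south 0
  cycle 1: PE[2][0] → acc 0, east 0, south 0
  cycle 2: PE[2][0] → acc 36, east 9, south 4
  cycle 3: PE[2][0] → acc 57, east 7, south 3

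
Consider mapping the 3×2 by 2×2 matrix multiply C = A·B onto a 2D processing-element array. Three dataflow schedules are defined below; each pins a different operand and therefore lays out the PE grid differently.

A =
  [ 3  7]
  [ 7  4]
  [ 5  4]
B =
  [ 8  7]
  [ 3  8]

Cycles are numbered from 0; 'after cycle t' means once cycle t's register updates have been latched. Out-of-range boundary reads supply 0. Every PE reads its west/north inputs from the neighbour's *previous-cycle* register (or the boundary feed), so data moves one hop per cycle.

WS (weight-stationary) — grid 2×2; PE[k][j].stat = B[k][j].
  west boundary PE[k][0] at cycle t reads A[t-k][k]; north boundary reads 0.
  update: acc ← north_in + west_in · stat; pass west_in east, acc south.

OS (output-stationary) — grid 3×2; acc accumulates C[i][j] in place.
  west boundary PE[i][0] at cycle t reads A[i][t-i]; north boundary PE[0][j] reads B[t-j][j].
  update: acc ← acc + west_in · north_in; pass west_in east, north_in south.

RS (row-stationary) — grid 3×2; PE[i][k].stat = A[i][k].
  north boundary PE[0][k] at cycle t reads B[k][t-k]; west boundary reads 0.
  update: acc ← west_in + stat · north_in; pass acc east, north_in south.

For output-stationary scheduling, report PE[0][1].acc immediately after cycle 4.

PE[0][1].acc = 77

Tracing OS — 3×2 array, target PE[0][1]:
  after 0 — PE[0][0] acc=24, pass-E 3, pass-S 8
  after 0 — PE[0][1] acc=0, pass-E 0, pass-S 0
  after 1 — PE[0][0] acc=45, pass-E 7, pass-S 3
  after 1 — PE[0][1] acc=21, pass-E 3, pass-S 7
  after 2 — PE[0][0] acc=45, pass-E 0, pass-S 0
  after 2 — PE[0][1] acc=77, pass-E 7, pass-S 8
  after 3 — PE[0][0] acc=45, pass-E 0, pass-S 0
  after 3 — PE[0][1] acc=77, pass-E 0, pass-S 0
  after 4 — PE[0][0] acc=45, pass-E 0, pass-S 0
  after 4 — PE[0][1] acc=77, pass-E 0, pass-S 0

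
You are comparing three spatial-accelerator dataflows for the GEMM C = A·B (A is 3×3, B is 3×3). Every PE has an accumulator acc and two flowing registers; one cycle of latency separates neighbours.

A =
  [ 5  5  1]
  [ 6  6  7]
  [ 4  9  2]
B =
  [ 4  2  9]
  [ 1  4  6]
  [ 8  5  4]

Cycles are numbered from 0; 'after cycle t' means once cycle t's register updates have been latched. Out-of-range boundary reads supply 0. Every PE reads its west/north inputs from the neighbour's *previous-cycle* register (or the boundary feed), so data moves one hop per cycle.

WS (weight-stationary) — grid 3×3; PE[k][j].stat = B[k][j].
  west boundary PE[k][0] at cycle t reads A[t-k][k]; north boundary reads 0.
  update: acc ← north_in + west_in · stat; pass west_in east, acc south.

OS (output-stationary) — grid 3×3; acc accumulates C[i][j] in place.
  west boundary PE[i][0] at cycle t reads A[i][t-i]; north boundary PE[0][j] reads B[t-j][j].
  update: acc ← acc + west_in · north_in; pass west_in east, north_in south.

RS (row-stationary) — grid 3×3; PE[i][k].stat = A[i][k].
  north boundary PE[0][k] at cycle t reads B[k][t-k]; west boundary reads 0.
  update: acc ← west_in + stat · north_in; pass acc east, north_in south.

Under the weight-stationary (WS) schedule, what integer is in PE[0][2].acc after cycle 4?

WS 3×3: PE[0][2] cycle-by-cycle (with neighbour feeds):
  [0] (0,1) acc=0 (h:0 v:0)
  [0] (0,2) acc=0 (h:0 v:0)
  [1] (0,1) acc=10 (h:5 v:10)
  [1] (0,2) acc=0 (h:0 v:0)
  [2] (0,1) acc=12 (h:6 v:12)
  [2] (0,2) acc=45 (h:5 v:45)
  [3] (0,1) acc=8 (h:4 v:8)
  [3] (0,2) acc=54 (h:6 v:54)
  [4] (0,1) acc=0 (h:0 v:0)
  [4] (0,2) acc=36 (h:4 v:36)

PE[0][2].acc = 36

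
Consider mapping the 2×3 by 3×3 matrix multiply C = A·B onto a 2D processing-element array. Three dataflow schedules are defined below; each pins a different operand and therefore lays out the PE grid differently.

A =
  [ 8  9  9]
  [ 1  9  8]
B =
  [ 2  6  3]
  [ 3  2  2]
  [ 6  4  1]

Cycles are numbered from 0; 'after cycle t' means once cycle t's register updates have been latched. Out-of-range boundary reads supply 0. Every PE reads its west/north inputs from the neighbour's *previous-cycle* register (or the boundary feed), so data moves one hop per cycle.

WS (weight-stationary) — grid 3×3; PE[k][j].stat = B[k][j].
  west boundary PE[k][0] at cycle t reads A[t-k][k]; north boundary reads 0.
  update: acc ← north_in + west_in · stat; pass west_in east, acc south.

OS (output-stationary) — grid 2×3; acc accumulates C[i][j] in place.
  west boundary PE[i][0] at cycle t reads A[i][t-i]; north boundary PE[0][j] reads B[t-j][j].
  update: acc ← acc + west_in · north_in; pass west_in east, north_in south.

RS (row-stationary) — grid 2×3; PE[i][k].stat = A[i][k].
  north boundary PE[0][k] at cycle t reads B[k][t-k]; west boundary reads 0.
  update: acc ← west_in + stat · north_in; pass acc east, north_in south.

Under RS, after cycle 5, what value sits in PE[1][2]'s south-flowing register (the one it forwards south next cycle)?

RS 2×3: PE[1][2] cycle-by-cycle (with neighbour feeds):
  cycle 0: PE[0][2] → acc 0, east 0, south 0
  cycle 0: PE[1][1] → acc 0, east 0, south 0
  cycle 0: PE[1][2] → acc 0, east 0, south 0
  cycle 1: PE[0][2] → acc 0, east 0, south 0
  cycle 1: PE[1][1] → acc 0, east 0, south 0
  cycle 1: PE[1][2] → acc 0, east 0, south 0
  cycle 2: PE[0][2] → acc 97, east 97, south 6
  cycle 2: PE[1][1] → acc 29, east 29, south 3
  cycle 2: PE[1][2] → acc 0, east 0, south 0
  cycle 3: PE[0][2] → acc 102, east 102, south 4
  cycle 3: PE[1][1] → acc 24, east 24, south 2
  cycle 3: PE[1][2] → acc 77, east 77, south 6
  cycle 4: PE[0][2] → acc 51, east 51, south 1
  cycle 4: PE[1][1] → acc 21, east 21, south 2
  cycle 4: PE[1][2] → acc 56, east 56, south 4
  cycle 5: PE[0][2] → acc 0, east 0, south 0
  cycle 5: PE[1][1] → acc 0, east 0, south 0
  cycle 5: PE[1][2] → acc 29, east 29, south 1

register = 1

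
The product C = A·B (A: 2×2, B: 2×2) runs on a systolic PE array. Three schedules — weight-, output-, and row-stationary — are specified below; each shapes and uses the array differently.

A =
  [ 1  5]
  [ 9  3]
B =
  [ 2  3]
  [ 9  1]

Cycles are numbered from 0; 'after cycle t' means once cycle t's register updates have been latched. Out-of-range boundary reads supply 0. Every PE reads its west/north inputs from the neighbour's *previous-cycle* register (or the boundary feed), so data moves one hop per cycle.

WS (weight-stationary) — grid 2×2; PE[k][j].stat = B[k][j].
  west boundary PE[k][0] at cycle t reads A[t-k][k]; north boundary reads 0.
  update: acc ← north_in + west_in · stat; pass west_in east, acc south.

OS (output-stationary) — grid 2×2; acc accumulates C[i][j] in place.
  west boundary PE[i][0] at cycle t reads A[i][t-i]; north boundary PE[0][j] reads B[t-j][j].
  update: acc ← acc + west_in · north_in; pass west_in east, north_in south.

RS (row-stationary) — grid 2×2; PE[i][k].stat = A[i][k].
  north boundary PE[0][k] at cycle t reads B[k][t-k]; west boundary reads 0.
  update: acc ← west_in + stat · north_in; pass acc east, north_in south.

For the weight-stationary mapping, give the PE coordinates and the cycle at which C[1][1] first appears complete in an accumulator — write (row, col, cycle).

WS — PE[1][1] is where C[1][1] collects:
  t=0 PE[1][1]: acc=0 h=0 v=0
  t=1 PE[1][1]: acc=0 h=0 v=0
  t=2 PE[1][1]: acc=8 h=5 v=8
  t=3 PE[1][1]: acc=30 h=3 v=30

(row, col, cycle) = (1, 1, 3)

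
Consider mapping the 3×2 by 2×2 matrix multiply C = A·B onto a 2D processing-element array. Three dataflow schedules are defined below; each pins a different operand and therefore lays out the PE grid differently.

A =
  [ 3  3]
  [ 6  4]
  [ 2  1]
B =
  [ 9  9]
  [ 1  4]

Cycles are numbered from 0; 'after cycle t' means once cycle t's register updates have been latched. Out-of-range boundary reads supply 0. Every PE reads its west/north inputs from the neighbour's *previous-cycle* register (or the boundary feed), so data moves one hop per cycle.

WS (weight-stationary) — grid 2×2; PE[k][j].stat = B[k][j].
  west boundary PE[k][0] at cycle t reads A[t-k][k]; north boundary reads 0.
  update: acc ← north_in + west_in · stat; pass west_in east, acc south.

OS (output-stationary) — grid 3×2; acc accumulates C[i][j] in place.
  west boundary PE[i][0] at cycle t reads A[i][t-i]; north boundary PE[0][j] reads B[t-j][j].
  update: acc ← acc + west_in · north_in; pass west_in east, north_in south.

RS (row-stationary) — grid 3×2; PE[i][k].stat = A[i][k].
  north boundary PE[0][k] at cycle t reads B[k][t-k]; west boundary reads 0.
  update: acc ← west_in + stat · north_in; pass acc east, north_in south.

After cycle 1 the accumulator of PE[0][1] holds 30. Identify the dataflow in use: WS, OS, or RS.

dataflow = RS

Under WS (2×2), PE[0][1]:
  @0  [0,1]  acc 0  |  →0  ↓0
  @1  [0,1]  acc 27  |  →3  ↓27
Under OS (3×2), PE[0][1]:
  @0  [0,1]  acc 0  |  →0  ↓0
  @1  [0,1]  acc 27  |  →3  ↓9
Under RS (3×2), PE[0][1]:
  @0  [0,1]  acc 0  |  →0  ↓0
  @1  [0,1]  acc 30  |  →30  ↓1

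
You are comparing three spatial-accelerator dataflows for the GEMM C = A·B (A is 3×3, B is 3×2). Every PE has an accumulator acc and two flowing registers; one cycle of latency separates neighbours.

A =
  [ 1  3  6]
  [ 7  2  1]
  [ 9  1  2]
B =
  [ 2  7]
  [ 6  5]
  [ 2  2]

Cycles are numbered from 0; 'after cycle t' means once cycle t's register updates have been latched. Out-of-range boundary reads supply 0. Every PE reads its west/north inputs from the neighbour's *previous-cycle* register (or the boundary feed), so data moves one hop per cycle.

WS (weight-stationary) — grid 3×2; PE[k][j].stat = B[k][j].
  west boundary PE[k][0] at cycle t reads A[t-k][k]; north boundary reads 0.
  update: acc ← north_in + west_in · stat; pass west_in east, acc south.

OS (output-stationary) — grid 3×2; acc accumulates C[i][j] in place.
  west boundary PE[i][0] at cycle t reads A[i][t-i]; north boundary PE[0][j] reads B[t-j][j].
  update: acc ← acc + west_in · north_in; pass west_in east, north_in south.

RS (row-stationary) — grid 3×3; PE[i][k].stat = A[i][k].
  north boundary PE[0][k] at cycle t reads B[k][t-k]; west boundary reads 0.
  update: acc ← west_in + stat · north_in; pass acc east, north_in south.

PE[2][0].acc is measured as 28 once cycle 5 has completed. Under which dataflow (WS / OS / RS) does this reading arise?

dataflow = OS

— WS: 3×2; PE[2][0] trace:
  step 0 · PE2,0: acc=0; fwd→0 fwd↓0
  step 1 · PE2,0: acc=0; fwd→0 fwd↓0
  step 2 · PE2,0: acc=32; fwd→6 fwd↓32
  step 3 · PE2,0: acc=28; fwd→1 fwd↓28
  step 4 · PE2,0: acc=28; fwd→2 fwd↓28
  step 5 · PE2,0: acc=0; fwd→0 fwd↓0
— OS: 3×2; PE[2][0] trace:
  step 0 · PE2,0: acc=0; fwd→0 fwd↓0
  step 1 · PE2,0: acc=0; fwd→0 fwd↓0
  step 2 · PE2,0: acc=18; fwd→9 fwd↓2
  step 3 · PE2,0: acc=24; fwd→1 fwd↓6
  step 4 · PE2,0: acc=28; fwd→2 fwd↓2
  step 5 · PE2,0: acc=28; fwd→0 fwd↓0
— RS: 3×3; PE[2][0] trace:
  step 0 · PE2,0: acc=0; fwd→0 fwd↓0
  step 1 · PE2,0: acc=0; fwd→0 fwd↓0
  step 2 · PE2,0: acc=18; fwd→18 fwd↓2
  step 3 · PE2,0: acc=63; fwd→63 fwd↓7
  step 4 · PE2,0: acc=0; fwd→0 fwd↓0
  step 5 · PE2,0: acc=0; fwd→0 fwd↓0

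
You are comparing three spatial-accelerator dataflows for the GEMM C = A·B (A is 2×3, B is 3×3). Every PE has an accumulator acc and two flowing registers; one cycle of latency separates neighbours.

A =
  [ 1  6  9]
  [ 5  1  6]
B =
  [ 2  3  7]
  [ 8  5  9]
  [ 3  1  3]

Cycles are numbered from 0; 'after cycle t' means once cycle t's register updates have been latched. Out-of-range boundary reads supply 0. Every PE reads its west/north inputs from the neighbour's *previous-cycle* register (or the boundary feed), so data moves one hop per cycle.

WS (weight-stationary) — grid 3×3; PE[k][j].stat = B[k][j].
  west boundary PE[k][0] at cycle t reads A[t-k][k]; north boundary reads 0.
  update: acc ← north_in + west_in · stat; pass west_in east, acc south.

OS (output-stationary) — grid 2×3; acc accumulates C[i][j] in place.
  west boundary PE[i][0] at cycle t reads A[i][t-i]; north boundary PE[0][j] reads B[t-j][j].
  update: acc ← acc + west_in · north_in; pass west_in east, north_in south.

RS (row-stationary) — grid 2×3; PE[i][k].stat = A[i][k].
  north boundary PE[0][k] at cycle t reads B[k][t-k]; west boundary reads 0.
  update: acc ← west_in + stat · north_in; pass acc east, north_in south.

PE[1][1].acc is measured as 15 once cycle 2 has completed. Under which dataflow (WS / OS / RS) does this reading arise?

dataflow = OS

WS (3×3 grid), PE[1][1]:
  cycle 0: PE[1][1] → acc 0, east 0, south 0
  cycle 1: PE[1][1] → acc 0, east 0, south 0
  cycle 2: PE[1][1] → acc 33, east 6, south 33
OS (2×3 grid), PE[1][1]:
  cycle 0: PE[1][1] → acc 0, east 0, south 0
  cycle 1: PE[1][1] → acc 0, east 0, south 0
  cycle 2: PE[1][1] → acc 15, east 5, south 3
RS (2×3 grid), PE[1][1]:
  cycle 0: PE[1][1] → acc 0, east 0, south 0
  cycle 1: PE[1][1] → acc 0, east 0, south 0
  cycle 2: PE[1][1] → acc 18, east 18, south 8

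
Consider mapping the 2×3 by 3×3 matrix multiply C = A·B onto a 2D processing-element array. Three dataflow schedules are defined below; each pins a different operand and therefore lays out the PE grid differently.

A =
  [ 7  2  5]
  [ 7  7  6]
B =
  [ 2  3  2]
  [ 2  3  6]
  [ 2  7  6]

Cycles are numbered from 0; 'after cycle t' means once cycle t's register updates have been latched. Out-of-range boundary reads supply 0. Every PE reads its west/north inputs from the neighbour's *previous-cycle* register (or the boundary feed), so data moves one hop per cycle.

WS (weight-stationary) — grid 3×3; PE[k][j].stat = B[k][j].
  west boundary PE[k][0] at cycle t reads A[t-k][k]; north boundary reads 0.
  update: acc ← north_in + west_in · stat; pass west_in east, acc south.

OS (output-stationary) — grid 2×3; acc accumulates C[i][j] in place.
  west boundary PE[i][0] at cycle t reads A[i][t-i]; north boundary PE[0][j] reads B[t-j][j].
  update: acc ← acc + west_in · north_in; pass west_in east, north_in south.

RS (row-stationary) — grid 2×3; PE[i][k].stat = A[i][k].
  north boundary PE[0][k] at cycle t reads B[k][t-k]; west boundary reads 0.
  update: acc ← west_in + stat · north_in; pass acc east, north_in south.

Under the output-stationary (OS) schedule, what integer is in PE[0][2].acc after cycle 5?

OS on a 2×3 grid — tracing PE[0][2] and its feeders:
  0: (0,1).acc=0  regs=<0,0>
  0: (0,2).acc=0  regs=<0,0>
  1: (0,1).acc=21  regs=<7,3>
  1: (0,2).acc=0  regs=<0,0>
  2: (0,1).acc=27  regs=<2,3>
  2: (0,2).acc=14  regs=<7,2>
  3: (0,1).acc=62  regs=<5,7>
  3: (0,2).acc=26  regs=<2,6>
  4: (0,1).acc=62  regs=<0,0>
  4: (0,2).acc=56  regs=<5,6>
  5: (0,1).acc=62  regs=<0,0>
  5: (0,2).acc=56  regs=<0,0>

PE[0][2].acc = 56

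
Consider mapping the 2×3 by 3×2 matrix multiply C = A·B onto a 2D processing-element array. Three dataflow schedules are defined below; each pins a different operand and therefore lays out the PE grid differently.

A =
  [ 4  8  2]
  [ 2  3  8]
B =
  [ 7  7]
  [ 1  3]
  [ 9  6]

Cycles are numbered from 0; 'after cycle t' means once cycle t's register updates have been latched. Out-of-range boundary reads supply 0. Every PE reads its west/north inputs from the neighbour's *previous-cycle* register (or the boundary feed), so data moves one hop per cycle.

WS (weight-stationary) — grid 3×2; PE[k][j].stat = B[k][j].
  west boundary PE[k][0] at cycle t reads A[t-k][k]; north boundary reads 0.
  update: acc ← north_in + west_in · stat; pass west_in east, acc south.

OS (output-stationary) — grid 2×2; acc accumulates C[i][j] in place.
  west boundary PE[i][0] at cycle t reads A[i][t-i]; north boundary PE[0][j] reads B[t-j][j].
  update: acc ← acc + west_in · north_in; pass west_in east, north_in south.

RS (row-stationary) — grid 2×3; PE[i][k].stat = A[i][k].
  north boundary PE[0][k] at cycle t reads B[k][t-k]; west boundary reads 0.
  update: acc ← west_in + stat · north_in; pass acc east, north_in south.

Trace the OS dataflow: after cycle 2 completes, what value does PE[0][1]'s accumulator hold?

PE[0][1].acc = 52

Tracing OS — 2×2 array, target PE[0][1]:
  cycle 0: PE[0][0] → acc 28, east 4, south 7
  cycle 0: PE[0][1] → acc 0, east 0, south 0
  cycle 1: PE[0][0] → acc 36, east 8, south 1
  cycle 1: PE[0][1] → acc 28, east 4, south 7
  cycle 2: PE[0][0] → acc 54, east 2, south 9
  cycle 2: PE[0][1] → acc 52, east 8, south 3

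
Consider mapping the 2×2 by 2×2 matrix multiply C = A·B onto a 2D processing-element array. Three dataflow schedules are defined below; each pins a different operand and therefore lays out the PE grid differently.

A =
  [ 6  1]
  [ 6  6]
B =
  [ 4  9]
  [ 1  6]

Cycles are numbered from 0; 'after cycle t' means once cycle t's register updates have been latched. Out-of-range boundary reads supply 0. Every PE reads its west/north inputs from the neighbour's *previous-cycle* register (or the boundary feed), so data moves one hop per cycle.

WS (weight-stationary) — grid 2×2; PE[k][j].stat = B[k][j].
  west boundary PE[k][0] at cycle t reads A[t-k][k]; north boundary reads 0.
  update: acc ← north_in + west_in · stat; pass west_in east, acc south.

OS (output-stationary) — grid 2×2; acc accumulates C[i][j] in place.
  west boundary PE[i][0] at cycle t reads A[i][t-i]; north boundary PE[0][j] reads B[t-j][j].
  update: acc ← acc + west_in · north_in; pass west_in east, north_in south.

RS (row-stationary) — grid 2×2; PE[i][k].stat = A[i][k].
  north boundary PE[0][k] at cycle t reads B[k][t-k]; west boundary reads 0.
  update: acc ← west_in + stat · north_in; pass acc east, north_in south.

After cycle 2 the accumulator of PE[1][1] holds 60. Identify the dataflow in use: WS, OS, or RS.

— WS: 2×2; PE[1][1] trace:
  after 0 — PE[1][1] acc=0, pass-E 0, pass-S 0
  after 1 — PE[1][1] acc=0, pass-E 0, pass-S 0
  after 2 — PE[1][1] acc=60, pass-E 1, pass-S 60
— OS: 2×2; PE[1][1] trace:
  after 0 — PE[1][1] acc=0, pass-E 0, pass-S 0
  after 1 — PE[1][1] acc=0, pass-E 0, pass-S 0
  after 2 — PE[1][1] acc=54, pass-E 6, pass-S 9
— RS: 2×2; PE[1][1] trace:
  after 0 — PE[1][1] acc=0, pass-E 0, pass-S 0
  after 1 — PE[1][1] acc=0, pass-E 0, pass-S 0
  after 2 — PE[1][1] acc=30, pass-E 30, pass-S 1

dataflow = WS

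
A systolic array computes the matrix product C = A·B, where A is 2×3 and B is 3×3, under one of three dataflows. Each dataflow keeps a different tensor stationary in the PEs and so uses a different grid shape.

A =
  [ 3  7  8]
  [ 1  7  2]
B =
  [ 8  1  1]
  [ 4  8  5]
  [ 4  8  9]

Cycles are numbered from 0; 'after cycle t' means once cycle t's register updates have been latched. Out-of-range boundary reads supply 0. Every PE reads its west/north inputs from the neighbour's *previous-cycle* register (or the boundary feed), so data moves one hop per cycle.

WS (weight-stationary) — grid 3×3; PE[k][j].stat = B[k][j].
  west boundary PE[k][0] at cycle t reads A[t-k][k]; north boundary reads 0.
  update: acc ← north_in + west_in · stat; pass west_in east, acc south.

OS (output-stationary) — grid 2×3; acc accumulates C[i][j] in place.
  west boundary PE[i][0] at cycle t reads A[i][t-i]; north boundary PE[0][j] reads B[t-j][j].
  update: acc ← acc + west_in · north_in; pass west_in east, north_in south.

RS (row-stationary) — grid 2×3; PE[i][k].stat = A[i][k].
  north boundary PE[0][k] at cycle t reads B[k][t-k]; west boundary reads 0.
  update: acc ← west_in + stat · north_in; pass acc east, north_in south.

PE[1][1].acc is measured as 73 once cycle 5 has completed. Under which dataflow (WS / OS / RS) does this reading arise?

dataflow = OS

WS (3×3 grid), PE[1][1]:
  step 0 · PE1,1: acc=0; fwd→0 fwd↓0
  step 1 · PE1,1: acc=0; fwd→0 fwd↓0
  step 2 · PE1,1: acc=59; fwd→7 fwd↓59
  step 3 · PE1,1: acc=57; fwd→7 fwd↓57
  step 4 · PE1,1: acc=0; fwd→0 fwd↓0
  step 5 · PE1,1: acc=0; fwd→0 fwd↓0
OS (2×3 grid), PE[1][1]:
  step 0 · PE1,1: acc=0; fwd→0 fwd↓0
  step 1 · PE1,1: acc=0; fwd→0 fwd↓0
  step 2 · PE1,1: acc=1; fwd→1 fwd↓1
  step 3 · PE1,1: acc=57; fwd→7 fwd↓8
  step 4 · PE1,1: acc=73; fwd→2 fwd↓8
  step 5 · PE1,1: acc=73; fwd→0 fwd↓0
RS (2×3 grid), PE[1][1]:
  step 0 · PE1,1: acc=0; fwd→0 fwd↓0
  step 1 · PE1,1: acc=0; fwd→0 fwd↓0
  step 2 · PE1,1: acc=36; fwd→36 fwd↓4
  step 3 · PE1,1: acc=57; fwd→57 fwd↓8
  step 4 · PE1,1: acc=36; fwd→36 fwd↓5
  step 5 · PE1,1: acc=0; fwd→0 fwd↓0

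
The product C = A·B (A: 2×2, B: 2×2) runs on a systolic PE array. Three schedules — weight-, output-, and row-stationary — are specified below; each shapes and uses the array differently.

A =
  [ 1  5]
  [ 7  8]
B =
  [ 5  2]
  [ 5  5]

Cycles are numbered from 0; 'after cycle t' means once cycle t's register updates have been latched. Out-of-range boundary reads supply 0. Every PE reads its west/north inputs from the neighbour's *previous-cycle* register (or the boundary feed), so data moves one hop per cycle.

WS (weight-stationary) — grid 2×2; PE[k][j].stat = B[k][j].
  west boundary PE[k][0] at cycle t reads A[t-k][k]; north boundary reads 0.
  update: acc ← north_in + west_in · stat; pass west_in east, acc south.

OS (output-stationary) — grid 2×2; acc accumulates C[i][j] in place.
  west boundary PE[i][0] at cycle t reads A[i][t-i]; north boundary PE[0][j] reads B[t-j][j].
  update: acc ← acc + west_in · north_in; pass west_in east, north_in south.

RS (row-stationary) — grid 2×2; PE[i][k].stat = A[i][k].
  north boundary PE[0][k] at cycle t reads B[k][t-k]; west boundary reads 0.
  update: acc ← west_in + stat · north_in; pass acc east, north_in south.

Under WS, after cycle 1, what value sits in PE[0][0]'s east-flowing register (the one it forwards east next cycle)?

WS 2×2: PE[0][0] cycle-by-cycle (with neighbour feeds):
  @0  [0,0]  acc 5  |  →1  ↓5
  @1  [0,0]  acc 35  |  →7  ↓35

register = 7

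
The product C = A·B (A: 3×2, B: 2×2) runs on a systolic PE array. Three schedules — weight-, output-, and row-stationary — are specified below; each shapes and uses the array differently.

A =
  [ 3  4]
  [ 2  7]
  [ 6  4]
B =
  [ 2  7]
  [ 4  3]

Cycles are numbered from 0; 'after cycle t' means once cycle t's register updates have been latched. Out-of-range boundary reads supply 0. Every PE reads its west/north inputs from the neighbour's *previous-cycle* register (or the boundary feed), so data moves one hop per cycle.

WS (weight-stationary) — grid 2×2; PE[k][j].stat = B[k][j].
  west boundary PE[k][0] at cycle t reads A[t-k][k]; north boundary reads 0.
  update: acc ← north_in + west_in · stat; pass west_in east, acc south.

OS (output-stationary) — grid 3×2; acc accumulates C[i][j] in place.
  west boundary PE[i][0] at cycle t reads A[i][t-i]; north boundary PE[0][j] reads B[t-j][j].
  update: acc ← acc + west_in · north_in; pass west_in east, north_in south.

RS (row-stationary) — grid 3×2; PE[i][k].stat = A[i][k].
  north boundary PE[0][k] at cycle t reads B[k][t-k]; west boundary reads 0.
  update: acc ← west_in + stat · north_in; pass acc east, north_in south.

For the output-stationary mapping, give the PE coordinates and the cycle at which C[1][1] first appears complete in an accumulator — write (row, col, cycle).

(row, col, cycle) = (1, 1, 3)

OS: C[1][1] accumulates in PE[1][1]:
  c0 r1c1: 0 / 0 / 0
  c1 r1c1: 0 / 0 / 0
  c2 r1c1: 14 / 2 / 7
  c3 r1c1: 35 / 7 / 3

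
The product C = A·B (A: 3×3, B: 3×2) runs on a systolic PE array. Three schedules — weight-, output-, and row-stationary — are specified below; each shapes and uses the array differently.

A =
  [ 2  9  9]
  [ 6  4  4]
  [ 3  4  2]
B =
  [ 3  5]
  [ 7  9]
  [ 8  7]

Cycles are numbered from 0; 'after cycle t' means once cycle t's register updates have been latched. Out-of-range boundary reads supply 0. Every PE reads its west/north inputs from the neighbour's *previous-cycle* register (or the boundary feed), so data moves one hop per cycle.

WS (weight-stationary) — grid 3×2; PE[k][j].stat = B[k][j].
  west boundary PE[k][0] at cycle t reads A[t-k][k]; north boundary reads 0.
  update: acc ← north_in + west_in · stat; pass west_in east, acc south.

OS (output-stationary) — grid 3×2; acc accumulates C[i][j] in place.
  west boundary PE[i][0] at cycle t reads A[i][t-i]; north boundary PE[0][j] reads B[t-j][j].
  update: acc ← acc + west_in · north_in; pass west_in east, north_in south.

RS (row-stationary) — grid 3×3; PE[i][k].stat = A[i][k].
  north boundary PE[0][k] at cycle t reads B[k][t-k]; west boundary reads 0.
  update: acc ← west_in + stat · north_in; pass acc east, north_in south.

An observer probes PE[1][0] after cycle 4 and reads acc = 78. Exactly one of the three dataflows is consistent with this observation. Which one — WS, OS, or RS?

WS (3×2 grid), PE[1][0]:
  @0  [1,0]  acc 0  |  →0  ↓0
  @1  [1,0]  acc 69  |  →9  ↓69
  @2  [1,0]  acc 46  |  →4  ↓46
  @3  [1,0]  acc 37  |  →4  ↓37
  @4  [1,0]  acc 0  |  →0  ↓0
OS (3×2 grid), PE[1][0]:
  @0  [1,0]  acc 0  |  →0  ↓0
  @1  [1,0]  acc 18  |  →6  ↓3
  @2  [1,0]  acc 46  |  →4  ↓7
  @3  [1,0]  acc 78  |  →4  ↓8
  @4  [1,0]  acc 78  |  →0  ↓0
RS (3×3 grid), PE[1][0]:
  @0  [1,0]  acc 0  |  →0  ↓0
  @1  [1,0]  acc 18  |  →18  ↓3
  @2  [1,0]  acc 30  |  →30  ↓5
  @3  [1,0]  acc 0  |  →0  ↓0
  @4  [1,0]  acc 0  |  →0  ↓0

dataflow = OS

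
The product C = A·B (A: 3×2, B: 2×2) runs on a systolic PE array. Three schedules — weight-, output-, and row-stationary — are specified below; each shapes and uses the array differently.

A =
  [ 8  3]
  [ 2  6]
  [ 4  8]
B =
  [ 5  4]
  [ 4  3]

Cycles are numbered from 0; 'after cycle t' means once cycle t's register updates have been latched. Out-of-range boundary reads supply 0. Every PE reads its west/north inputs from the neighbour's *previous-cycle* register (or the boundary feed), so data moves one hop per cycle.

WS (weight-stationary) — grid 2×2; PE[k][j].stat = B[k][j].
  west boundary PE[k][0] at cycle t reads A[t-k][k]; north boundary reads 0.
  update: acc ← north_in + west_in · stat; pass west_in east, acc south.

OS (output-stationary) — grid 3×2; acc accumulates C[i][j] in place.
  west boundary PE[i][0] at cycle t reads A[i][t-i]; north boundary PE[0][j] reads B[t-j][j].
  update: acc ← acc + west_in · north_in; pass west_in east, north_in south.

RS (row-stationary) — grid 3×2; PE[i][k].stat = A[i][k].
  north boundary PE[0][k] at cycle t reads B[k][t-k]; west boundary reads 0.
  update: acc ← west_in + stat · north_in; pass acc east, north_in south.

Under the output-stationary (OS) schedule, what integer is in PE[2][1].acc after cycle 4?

PE[2][1].acc = 40

Tracing OS — 3×2 array, target PE[2][1]:
  step 0 · PE1,1: acc=0; fwd→0 fwd↓0
  step 0 · PE2,0: acc=0; fwd→0 fwd↓0
  step 0 · PE2,1: acc=0; fwd→0 fwd↓0
  step 1 · PE1,1: acc=0; fwd→0 fwd↓0
  step 1 · PE2,0: acc=0; fwd→0 fwd↓0
  step 1 · PE2,1: acc=0; fwd→0 fwd↓0
  step 2 · PE1,1: acc=8; fwd→2 fwd↓4
  step 2 · PE2,0: acc=20; fwd→4 fwd↓5
  step 2 · PE2,1: acc=0; fwd→0 fwd↓0
  step 3 · PE1,1: acc=26; fwd→6 fwd↓3
  step 3 · PE2,0: acc=52; fwd→8 fwd↓4
  step 3 · PE2,1: acc=16; fwd→4 fwd↓4
  step 4 · PE1,1: acc=26; fwd→0 fwd↓0
  step 4 · PE2,0: acc=52; fwd→0 fwd↓0
  step 4 · PE2,1: acc=40; fwd→8 fwd↓3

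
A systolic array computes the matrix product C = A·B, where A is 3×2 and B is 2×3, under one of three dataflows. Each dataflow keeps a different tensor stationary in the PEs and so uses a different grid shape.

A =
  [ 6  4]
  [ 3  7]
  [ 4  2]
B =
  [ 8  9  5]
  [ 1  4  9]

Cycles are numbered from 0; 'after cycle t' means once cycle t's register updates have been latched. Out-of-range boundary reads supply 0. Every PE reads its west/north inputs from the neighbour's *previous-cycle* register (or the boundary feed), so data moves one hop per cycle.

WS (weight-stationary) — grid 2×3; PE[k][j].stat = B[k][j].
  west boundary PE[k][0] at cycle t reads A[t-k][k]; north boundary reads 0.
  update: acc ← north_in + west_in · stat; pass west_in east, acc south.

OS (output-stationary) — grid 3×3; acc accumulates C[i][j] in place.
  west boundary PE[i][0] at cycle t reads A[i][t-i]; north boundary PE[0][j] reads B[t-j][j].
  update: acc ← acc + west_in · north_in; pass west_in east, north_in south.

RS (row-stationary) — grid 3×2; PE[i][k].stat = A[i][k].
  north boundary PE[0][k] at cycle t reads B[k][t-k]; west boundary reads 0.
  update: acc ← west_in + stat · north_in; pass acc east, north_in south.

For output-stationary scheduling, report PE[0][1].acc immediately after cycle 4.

PE[0][1].acc = 70

OS (3×3). Following PE[0][1] plus its west/north inputs:
  t=0 PE[0][0]: acc=48 h=6 v=8
  t=0 PE[0][1]: acc=0 h=0 v=0
  t=1 PE[0][0]: acc=52 h=4 v=1
  t=1 PE[0][1]: acc=54 h=6 v=9
  t=2 PE[0][0]: acc=52 h=0 v=0
  t=2 PE[0][1]: acc=70 h=4 v=4
  t=3 PE[0][0]: acc=52 h=0 v=0
  t=3 PE[0][1]: acc=70 h=0 v=0
  t=4 PE[0][0]: acc=52 h=0 v=0
  t=4 PE[0][1]: acc=70 h=0 v=0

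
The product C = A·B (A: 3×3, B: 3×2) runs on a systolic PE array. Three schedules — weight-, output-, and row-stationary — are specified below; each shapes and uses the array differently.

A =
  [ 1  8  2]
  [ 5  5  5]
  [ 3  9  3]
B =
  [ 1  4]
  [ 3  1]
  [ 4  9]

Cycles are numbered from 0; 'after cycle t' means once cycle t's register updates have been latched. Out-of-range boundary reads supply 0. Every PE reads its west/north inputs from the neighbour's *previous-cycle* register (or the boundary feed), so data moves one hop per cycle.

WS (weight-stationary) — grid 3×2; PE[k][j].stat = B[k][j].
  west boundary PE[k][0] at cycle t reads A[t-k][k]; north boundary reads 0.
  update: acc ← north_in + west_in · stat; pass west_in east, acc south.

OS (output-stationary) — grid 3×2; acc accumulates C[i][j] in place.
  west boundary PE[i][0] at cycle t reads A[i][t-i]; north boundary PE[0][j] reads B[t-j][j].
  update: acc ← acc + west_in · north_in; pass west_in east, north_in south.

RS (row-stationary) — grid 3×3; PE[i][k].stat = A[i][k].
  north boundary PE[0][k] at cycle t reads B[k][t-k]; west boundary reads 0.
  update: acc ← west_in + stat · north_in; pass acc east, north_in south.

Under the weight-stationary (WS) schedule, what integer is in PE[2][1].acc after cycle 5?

Tracing WS — 3×2 array, target PE[2][1]:
  step 0 · PE1,1: acc=0; fwd→0 fwd↓0
  step 0 · PE2,0: acc=0; fwd→0 fwd↓0
  step 0 · PE2,1: acc=0; fwd→0 fwd↓0
  step 1 · PE1,1: acc=0; fwd→0 fwd↓0
  step 1 · PE2,0: acc=0; fwd→0 fwd↓0
  step 1 · PE2,1: acc=0; fwd→0 fwd↓0
  step 2 · PE1,1: acc=12; fwd→8 fwd↓12
  step 2 · PE2,0: acc=33; fwd→2 fwd↓33
  step 2 · PE2,1: acc=0; fwd→0 fwd↓0
  step 3 · PE1,1: acc=25; fwd→5 fwd↓25
  step 3 · PE2,0: acc=40; fwd→5 fwd↓40
  step 3 · PE2,1: acc=30; fwd→2 fwd↓30
  step 4 · PE1,1: acc=21; fwd→9 fwd↓21
  step 4 · PE2,0: acc=42; fwd→3 fwd↓42
  step 4 · PE2,1: acc=70; fwd→5 fwd↓70
  step 5 · PE1,1: acc=0; fwd→0 fwd↓0
  step 5 · PE2,0: acc=0; fwd→0 fwd↓0
  step 5 · PE2,1: acc=48; fwd→3 fwd↓48

PE[2][1].acc = 48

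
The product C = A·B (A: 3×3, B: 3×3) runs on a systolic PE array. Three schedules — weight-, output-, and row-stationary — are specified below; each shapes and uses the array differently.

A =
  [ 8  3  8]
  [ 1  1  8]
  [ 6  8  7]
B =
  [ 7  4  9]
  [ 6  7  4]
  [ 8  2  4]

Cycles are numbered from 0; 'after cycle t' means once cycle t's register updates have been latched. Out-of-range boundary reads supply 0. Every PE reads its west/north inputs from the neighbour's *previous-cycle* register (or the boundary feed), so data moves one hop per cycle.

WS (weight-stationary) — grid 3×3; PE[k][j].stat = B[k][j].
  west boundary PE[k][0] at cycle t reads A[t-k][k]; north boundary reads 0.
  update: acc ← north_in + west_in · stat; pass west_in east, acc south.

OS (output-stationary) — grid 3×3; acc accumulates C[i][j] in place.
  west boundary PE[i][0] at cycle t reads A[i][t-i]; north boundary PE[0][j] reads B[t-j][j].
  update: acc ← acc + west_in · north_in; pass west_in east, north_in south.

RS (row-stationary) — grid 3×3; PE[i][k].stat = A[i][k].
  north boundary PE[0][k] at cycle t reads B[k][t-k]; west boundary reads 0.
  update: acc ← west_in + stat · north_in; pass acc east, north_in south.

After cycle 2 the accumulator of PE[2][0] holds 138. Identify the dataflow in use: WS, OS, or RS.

dataflow = WS

WS [3×3] PE[2][0] across cycles:
  after 0 — PE[2][0] acc=0, pass-E 0, pass-S 0
  after 1 — PE[2][0] acc=0, pass-E 0, pass-S 0
  after 2 — PE[2][0] acc=138, pass-E 8, pass-S 138
OS [3×3] PE[2][0] across cycles:
  after 0 — PE[2][0] acc=0, pass-E 0, pass-S 0
  after 1 — PE[2][0] acc=0, pass-E 0, pass-S 0
  after 2 — PE[2][0] acc=42, pass-E 6, pass-S 7
RS [3×3] PE[2][0] across cycles:
  after 0 — PE[2][0] acc=0, pass-E 0, pass-S 0
  after 1 — PE[2][0] acc=0, pass-E 0, pass-S 0
  after 2 — PE[2][0] acc=42, pass-E 42, pass-S 7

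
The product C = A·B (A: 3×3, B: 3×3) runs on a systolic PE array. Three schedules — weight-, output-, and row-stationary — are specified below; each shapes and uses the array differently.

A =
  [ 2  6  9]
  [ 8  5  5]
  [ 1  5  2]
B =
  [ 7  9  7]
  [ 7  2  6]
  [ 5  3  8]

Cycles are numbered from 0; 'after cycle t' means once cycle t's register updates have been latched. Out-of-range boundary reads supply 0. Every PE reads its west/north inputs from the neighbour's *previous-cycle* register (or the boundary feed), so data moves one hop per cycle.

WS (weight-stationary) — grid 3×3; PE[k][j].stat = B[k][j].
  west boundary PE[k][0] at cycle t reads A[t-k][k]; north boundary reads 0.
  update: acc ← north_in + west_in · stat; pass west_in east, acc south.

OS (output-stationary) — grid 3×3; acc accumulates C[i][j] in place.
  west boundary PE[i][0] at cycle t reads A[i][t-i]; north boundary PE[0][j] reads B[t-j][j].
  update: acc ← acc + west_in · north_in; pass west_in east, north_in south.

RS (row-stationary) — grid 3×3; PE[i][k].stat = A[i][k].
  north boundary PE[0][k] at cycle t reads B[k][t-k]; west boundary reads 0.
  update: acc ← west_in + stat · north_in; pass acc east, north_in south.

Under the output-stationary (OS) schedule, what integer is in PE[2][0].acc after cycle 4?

PE[2][0].acc = 52

OS (3×3). Following PE[2][0] plus its west/north inputs:
  t=0 PE[1][0]: acc=0 h=0 v=0
  t=0 PE[2][0]: acc=0 h=0 v=0
  t=1 PE[1][0]: acc=56 h=8 v=7
  t=1 PE[2][0]: acc=0 h=0 v=0
  t=2 PE[1][0]: acc=91 h=5 v=7
  t=2 PE[2][0]: acc=7 h=1 v=7
  t=3 PE[1][0]: acc=116 h=5 v=5
  t=3 PE[2][0]: acc=42 h=5 v=7
  t=4 PE[1][0]: acc=116 h=0 v=0
  t=4 PE[2][0]: acc=52 h=2 v=5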